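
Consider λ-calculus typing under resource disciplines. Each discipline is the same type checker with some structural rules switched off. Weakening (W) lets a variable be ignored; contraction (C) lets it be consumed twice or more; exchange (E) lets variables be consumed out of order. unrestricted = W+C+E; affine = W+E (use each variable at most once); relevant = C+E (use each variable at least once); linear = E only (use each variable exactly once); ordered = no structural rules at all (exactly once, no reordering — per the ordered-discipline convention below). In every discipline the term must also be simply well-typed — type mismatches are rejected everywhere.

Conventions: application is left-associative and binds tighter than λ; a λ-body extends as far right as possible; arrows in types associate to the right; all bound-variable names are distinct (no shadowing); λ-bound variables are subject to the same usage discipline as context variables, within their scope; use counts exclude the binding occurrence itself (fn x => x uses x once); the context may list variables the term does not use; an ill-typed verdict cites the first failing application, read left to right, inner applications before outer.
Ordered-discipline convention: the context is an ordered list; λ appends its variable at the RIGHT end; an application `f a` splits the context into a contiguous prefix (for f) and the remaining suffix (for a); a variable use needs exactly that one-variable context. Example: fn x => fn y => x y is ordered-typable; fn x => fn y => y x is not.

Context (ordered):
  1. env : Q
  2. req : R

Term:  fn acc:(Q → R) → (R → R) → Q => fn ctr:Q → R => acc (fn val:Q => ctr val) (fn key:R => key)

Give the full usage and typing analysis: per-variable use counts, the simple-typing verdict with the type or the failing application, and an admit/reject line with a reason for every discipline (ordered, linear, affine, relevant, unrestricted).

counts: env: 0; req: 0; acc (λ-bound): 1; ctr (λ-bound): 1; val (λ-bound): 1; key (λ-bound): 1
left-to-right use order: acc, ctr, val, key
typing: well-typed at ((Q → R) → (R → R) → Q) → (Q → R) → Q
ordered: ✗, env, req never used (weakening)
linear: ✗, env, req never used (weakening)
affine: ✓, at most one use each (env, req, acc, ctr, val, key)
relevant: ✗, env, req never used (weakening)
unrestricted: ✓, simply typable at ((Q → R) → (R → R) → Q) → (Q → R) → Q; W, C, E all held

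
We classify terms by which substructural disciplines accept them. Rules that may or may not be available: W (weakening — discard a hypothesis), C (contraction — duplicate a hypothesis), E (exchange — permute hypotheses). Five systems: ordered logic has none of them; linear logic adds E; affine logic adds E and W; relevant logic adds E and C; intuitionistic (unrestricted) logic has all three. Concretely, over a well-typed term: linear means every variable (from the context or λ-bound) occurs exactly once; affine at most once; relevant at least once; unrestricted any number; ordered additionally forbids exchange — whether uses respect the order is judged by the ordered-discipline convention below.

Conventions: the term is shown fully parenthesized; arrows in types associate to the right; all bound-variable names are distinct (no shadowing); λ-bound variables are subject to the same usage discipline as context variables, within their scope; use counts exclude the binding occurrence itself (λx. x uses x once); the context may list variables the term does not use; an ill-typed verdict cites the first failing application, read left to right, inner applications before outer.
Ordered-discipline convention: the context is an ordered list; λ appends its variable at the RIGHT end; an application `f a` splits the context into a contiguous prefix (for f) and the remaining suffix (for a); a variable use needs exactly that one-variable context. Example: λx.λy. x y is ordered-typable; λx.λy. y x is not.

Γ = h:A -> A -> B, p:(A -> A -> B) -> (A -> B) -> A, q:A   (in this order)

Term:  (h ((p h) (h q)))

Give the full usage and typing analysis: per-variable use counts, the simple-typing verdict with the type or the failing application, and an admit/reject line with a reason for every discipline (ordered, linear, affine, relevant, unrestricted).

usage: h: 3×; p: 1×; q: 1×
uses in reading order: h, p, h, h, q
typing: the term checks, with type A -> B
ordered: ✗, repeated use of h ×3
linear: ✗, repeated use of h ×3
affine: ✗, repeated use of h ×3
relevant: ✓, h, p, q: all used, weakening unneeded
unrestricted: ✓, well-typed at A -> B; no restrictions here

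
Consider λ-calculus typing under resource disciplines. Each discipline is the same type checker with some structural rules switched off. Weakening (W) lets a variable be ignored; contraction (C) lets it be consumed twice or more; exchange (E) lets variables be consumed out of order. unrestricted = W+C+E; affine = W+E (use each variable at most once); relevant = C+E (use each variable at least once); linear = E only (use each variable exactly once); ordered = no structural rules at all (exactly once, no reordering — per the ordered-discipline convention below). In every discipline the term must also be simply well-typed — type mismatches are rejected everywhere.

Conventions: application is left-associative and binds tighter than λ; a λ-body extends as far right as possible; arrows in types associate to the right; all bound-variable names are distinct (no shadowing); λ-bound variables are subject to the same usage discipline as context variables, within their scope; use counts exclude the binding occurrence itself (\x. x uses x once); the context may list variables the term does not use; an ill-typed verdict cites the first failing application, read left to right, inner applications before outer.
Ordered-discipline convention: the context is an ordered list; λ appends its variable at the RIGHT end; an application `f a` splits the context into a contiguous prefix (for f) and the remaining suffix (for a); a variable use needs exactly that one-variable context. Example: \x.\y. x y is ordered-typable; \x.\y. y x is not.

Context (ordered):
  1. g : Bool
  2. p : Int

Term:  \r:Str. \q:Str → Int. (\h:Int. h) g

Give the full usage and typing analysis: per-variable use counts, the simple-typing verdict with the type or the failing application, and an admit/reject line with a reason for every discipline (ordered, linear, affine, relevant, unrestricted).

counts: g=1; p=0; r [bound]=0; q [bound]=0; h [bound]=1
use order (left to right): h, g
typing: ill-typed: argument of type Bool where Int is required
ordered: ✗, not simply typable
linear: ✗, fails simple typing
affine: ✗, a type mismatch blocks all five
relevant: ✗, the type mismatch rejects it
unrestricted: ✗, not simply typable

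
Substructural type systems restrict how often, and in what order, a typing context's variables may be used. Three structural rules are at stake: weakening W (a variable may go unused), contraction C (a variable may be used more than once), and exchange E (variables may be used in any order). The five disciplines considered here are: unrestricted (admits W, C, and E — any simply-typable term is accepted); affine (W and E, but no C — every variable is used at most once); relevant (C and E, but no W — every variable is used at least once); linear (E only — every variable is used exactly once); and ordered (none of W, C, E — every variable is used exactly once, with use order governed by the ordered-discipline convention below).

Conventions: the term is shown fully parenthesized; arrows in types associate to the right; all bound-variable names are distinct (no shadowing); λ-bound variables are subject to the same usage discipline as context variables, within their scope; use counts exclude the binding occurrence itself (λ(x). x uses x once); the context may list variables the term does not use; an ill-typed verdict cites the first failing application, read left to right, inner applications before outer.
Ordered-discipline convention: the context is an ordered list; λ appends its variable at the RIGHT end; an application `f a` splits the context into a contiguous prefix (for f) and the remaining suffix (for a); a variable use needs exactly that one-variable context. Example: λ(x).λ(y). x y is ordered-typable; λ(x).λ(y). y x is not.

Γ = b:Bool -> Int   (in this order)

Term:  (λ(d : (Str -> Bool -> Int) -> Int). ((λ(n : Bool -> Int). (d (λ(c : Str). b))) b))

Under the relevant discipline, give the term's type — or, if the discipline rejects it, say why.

not well-typed under relevant — needs weakening: n, c unused
usage: b: 2, d [bound]: 1, n [bound]: 0, c [bound]: 0
left-to-right use order: d, b, b
typing: the term checks, with type ((Str -> Bool -> Int) -> Int) -> Int
summary: ordered ✗ | linear ✗ | affine ✗ | relevant ✗ | unrestricted ✓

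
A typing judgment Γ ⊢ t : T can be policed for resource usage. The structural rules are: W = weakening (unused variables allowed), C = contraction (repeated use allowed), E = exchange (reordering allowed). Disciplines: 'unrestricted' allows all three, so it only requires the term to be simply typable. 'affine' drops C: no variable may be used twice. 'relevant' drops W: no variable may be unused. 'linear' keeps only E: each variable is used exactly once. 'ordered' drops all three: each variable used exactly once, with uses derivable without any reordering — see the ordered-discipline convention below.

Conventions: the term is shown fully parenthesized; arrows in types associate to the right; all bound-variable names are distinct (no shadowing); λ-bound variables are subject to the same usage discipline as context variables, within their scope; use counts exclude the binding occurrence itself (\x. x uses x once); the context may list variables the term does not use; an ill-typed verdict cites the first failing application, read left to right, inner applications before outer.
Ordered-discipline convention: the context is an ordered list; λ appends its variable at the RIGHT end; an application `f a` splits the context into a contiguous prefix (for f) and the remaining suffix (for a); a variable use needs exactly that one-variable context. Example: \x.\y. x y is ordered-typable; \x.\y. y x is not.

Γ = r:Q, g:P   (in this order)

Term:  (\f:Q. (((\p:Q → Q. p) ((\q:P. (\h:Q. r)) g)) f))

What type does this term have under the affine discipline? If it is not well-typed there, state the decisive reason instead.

term : Q → Q
usage: r: 1×; g: 1×; f (λ-bound): 1×; p (λ-bound): 1×; q (λ-bound): 0×; h (λ-bound): 0×
uses in reading order: p, r, g, f
typing: well-typed — term : Q → Q
across the five disciplines: ordered ✗ | linear ✗ | affine ✓ | relevant ✗ | unrestricted ✓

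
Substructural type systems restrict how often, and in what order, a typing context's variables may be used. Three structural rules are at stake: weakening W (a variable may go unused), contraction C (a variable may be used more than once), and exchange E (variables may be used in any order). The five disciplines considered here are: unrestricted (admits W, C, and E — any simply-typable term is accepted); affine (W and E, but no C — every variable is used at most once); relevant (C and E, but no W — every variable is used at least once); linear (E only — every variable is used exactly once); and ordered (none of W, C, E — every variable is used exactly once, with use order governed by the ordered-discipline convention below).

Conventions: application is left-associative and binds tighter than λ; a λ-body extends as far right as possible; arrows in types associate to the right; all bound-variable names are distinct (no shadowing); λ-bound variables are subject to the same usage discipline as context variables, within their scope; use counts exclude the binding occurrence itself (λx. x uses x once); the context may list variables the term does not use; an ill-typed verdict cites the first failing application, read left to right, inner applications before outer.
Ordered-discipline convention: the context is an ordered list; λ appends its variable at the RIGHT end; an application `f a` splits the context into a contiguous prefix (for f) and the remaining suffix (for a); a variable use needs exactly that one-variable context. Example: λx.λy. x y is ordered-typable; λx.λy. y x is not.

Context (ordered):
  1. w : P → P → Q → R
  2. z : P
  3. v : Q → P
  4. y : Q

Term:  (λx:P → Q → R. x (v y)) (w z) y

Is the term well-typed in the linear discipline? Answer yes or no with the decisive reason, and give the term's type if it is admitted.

no — repeated use of y ×2
use counts: w: 1, z: 1, v: 1, y: 2, x (λ-bound): 1
order of uses: x, v, y, w, z, y
typing: well-typed at R
summary: ordered ✗, linear ✗, affine ✗, relevant ✓, unrestricted ✓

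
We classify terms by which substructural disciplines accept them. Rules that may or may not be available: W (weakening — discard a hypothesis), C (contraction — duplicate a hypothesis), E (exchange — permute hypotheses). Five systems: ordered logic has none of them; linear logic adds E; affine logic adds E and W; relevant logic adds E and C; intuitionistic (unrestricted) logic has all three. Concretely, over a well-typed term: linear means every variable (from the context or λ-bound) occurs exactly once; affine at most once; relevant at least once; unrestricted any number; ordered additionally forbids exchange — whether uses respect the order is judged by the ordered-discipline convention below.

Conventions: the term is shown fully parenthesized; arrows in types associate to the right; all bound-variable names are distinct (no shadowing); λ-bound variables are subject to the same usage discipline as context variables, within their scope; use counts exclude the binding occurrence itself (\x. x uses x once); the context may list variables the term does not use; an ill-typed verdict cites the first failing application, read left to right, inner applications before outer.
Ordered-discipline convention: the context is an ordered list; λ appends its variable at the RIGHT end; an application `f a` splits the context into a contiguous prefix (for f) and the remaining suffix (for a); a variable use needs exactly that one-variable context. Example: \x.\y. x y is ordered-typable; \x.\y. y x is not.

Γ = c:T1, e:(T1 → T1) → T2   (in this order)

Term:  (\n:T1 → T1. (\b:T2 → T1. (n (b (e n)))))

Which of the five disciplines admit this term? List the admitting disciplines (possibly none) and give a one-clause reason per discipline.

admitting disciplines: unrestricted
use counts: c=0; e=1; n (λ-bound)=2; b (λ-bound)=1
order of uses: n, b, e, n
typing: ✓ — (T1 → T1) → (T2 → T1) → T1
ordered ✗ (uses contraction: n ×2; needs weakening: c unused)
linear ✗ (uses contraction: n ×2; needs weakening: c unused)
affine ✗ (uses contraction: n ×2)
relevant ✗ (needs weakening: c unused)
unrestricted ✓ (well-typed at (T1 → T1) → (T2 → T1) → T1; no restrictions here)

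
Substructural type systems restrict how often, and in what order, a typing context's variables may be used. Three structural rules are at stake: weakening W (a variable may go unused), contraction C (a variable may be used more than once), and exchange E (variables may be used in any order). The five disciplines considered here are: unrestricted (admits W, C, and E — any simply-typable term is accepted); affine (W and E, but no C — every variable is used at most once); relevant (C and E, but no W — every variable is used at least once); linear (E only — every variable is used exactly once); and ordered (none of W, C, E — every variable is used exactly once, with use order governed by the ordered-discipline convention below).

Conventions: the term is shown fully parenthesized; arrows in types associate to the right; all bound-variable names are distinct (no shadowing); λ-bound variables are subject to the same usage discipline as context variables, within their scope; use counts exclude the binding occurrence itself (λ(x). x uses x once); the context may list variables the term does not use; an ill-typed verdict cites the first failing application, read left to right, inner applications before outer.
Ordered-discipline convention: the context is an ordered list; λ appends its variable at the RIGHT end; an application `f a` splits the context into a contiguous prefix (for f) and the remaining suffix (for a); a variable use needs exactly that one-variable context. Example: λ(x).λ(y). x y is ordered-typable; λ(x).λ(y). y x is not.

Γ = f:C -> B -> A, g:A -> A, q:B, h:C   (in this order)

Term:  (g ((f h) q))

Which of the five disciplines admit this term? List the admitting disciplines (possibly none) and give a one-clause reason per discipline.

admitted by: linear, affine, relevant, unrestricted
usage: f: 1; g: 1; q: 1; h: 1
uses in reading order: g, f, h, q
typing: well-typed at A
ordered: ✗, no contiguous prefix/suffix split fits g, f, h, q
linear: ✓, each of f, g, q, h used exactly once
affine: ✓, f, g, q, h: no repeats, contraction unneeded
relevant: ✓, every one of f, g, q, h appears
unrestricted: ✓, type-checks (A) and nothing is barred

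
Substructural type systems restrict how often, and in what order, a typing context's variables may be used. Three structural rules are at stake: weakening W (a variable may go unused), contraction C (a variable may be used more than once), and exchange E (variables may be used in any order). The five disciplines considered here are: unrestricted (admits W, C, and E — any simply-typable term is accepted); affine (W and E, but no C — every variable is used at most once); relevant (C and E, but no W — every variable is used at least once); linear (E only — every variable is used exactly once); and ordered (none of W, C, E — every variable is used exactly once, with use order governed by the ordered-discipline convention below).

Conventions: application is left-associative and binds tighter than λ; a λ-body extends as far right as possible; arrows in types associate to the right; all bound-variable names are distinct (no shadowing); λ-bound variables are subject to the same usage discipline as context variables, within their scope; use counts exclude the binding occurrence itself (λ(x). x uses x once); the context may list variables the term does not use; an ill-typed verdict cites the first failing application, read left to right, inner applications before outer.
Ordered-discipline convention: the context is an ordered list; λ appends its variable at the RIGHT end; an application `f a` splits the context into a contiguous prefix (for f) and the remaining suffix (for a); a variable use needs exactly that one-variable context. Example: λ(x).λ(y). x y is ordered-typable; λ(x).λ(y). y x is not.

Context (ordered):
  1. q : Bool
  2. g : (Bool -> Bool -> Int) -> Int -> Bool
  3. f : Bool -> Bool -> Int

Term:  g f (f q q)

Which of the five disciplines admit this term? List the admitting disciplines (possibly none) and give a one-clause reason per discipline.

admitted in: relevant, unrestricted
variable uses: q=2; g=1; f=2
order of uses: g, f, f, q, q
typing: the term checks, with type Bool
ordered ✗ (uses contraction: q ×2, f ×2)
linear ✗ (uses contraction: q ×2, f ×2)
affine ✗ (uses contraction: q ×2, f ×2)
relevant ✓ (at least one use each (q, g, f))
unrestricted ✓ (type-checks (Bool) and nothing is barred)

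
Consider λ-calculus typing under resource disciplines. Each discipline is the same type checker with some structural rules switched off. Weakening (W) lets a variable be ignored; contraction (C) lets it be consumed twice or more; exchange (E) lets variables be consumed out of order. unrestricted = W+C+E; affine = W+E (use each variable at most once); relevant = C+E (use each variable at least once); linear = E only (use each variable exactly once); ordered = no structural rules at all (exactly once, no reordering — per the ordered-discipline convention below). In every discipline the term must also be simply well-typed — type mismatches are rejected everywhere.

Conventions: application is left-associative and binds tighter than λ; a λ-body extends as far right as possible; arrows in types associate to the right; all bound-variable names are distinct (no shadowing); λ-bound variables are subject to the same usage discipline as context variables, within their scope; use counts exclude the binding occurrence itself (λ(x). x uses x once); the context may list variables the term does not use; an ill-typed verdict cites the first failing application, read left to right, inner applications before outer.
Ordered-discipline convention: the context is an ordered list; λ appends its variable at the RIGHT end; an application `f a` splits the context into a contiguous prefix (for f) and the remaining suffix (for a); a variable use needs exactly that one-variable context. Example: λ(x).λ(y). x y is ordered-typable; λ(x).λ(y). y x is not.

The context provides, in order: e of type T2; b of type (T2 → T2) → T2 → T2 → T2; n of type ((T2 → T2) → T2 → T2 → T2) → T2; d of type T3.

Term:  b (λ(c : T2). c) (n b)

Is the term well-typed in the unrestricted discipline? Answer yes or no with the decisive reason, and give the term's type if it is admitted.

yes — typability at T2 → T2 is all that's needed; term : T2 → T2
counts: e=0; b=2; n=1; d=0; c [bound]=1
use order (left to right): b, c, n, b
typing: well-typed at T2 → T2
per-discipline verdicts: ordered ✗ | linear ✗ | affine ✗ | relevant ✗ | unrestricted ✓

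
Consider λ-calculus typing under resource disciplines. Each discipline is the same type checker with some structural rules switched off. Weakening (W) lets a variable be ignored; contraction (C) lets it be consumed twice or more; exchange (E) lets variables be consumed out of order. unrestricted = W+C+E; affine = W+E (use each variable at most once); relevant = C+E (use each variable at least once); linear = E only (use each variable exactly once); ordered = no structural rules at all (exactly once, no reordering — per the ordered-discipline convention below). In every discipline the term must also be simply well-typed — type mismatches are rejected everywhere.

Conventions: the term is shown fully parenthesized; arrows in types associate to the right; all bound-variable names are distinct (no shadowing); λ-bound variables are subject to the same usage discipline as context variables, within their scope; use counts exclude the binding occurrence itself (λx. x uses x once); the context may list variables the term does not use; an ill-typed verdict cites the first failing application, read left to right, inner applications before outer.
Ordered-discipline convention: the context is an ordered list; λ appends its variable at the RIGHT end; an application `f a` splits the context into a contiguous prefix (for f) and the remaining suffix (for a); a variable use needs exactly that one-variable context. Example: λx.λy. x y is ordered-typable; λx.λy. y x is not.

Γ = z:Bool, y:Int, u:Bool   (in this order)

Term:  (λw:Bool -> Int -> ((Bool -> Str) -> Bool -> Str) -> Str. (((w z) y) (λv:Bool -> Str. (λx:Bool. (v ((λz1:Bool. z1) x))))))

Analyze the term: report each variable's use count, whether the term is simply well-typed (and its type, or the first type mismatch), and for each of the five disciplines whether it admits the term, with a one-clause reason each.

variable uses: z: 1, y: 1, u: 0, w (bound): 1, v (bound): 1, x (bound): 1, z1 (bound): 1
left-to-right use order: w, z, y, v, z1, x
typing: well-typed at (Bool -> Int -> ((Bool -> Str) -> Bool -> Str) -> Str) -> Str
ordered: ✗ — u never used (weakening)
linear: ✗ — u never used (weakening)
affine: ✓ — at most one use each (z, y, u, w, v, x, z1)
relevant: ✗ — u never used (weakening)
unrestricted: ✓ — simply typable at (Bool -> Int -> ((Bool -> Str) -> Bool -> Str) -> Str) -> Str; W, C, E all held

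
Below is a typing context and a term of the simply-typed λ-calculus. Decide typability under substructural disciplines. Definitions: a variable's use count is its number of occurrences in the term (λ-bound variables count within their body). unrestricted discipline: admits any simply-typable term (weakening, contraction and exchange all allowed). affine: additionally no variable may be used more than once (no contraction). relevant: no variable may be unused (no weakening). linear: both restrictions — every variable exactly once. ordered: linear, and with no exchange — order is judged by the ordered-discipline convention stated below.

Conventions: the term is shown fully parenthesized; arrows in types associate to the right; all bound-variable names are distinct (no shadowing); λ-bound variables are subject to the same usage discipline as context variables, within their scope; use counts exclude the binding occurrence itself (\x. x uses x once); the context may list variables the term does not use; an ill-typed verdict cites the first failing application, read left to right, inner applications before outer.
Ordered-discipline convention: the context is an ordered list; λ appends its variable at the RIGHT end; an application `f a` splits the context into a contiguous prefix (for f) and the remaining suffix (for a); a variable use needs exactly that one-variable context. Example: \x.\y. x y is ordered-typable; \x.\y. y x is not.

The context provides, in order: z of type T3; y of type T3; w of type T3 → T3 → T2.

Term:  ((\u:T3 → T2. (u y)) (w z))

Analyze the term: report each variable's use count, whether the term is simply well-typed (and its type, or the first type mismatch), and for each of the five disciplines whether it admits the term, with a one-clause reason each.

usage: z: 1, y: 1, w: 1, u (bound): 1
uses in reading order: u, y, w, z
typing: well-typed — term : T2
ordered ✗ (no contiguous prefix/suffix split fits u, y, w, z)
linear ✓ (single use per variable (z, y, w, u))
affine ✓ (none of z, y, w, u used more than once)
relevant ✓ (none of z, y, w, u goes unused)
unrestricted ✓ (typability at T2 is all that's needed)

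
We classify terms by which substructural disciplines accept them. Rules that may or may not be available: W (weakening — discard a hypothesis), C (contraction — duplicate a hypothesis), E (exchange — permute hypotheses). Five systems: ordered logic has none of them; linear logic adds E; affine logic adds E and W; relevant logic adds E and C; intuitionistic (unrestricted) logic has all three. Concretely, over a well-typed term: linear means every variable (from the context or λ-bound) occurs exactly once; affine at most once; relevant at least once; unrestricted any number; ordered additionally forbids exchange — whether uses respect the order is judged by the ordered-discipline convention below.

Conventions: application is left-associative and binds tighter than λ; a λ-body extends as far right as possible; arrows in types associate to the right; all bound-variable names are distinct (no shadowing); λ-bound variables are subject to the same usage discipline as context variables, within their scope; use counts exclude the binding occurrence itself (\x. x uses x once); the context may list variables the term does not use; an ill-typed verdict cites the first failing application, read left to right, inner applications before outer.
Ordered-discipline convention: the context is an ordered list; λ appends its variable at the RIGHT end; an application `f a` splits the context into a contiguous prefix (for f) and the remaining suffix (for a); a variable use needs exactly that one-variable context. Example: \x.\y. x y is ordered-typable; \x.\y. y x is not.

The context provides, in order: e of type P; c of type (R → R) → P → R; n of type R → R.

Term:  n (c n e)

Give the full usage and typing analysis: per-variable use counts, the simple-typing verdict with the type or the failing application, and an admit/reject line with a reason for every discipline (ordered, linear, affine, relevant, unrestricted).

usage: e=1, c=1, n=2
use order (left to right): n, c, n, e
typing: the term checks, with type R
ordered: ✗ — needs contraction — n ×2
linear: ✗ — needs contraction — n ×2
affine: ✗ — needs contraction — n ×2
relevant: ✓ — e, c, n: all used, weakening unneeded
unrestricted: ✓ — typability at R is all that's needed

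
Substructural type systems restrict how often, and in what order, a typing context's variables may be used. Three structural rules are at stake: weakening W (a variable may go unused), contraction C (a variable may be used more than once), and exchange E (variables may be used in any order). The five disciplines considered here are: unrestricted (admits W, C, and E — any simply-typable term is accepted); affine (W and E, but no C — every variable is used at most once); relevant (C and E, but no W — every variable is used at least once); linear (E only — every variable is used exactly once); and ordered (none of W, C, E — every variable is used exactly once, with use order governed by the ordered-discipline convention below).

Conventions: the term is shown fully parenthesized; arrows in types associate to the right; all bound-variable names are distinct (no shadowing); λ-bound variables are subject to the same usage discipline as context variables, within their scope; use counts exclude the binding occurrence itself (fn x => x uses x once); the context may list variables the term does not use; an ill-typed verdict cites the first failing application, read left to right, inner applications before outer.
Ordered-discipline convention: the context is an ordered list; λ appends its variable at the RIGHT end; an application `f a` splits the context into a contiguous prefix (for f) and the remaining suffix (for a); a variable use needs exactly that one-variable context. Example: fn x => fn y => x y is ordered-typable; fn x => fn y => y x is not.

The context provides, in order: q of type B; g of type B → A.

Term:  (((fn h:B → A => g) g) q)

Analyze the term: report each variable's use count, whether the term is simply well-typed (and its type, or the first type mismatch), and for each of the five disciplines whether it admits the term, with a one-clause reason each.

variable uses: q: 1×; g: 2×; h (bound): 0×
use order (left to right): g, g, q
typing: the term checks, with type A
ordered: ✗, uses contraction: g ×2; h never used (weakening)
linear: ✗, uses contraction: g ×2; h never used (weakening)
affine: ✗, uses contraction: g ×2
relevant: ✗, h never used (weakening)
unrestricted: ✓, simply typable at A; W, C, E all held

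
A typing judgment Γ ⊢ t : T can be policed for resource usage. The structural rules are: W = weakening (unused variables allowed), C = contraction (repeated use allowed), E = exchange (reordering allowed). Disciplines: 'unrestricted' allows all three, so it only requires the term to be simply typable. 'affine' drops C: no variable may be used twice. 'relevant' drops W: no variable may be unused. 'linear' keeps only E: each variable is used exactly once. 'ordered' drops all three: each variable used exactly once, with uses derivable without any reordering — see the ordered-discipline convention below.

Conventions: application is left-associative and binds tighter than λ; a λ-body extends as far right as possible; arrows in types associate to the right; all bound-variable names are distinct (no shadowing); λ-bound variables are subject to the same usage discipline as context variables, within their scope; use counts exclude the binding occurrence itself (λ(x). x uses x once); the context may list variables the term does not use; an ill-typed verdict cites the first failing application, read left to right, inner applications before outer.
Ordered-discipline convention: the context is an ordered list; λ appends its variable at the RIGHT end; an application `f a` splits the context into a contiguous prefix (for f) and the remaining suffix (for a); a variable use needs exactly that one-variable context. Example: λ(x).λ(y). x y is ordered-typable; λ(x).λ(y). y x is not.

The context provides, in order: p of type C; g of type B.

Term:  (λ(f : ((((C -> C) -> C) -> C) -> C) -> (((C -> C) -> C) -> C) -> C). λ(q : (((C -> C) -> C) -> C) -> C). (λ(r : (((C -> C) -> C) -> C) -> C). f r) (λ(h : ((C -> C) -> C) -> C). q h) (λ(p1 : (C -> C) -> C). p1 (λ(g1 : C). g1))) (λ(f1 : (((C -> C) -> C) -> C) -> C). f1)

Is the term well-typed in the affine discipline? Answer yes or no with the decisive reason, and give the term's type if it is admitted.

yes — no duplicate uses among p, g, f, q, r, h, p1, g1, f1; term : ((((C -> C) -> C) -> C) -> C) -> C
variable uses: p ×0, g ×0, f [bound] ×1, q [bound] ×1, r [bound] ×1, h [bound] ×1, p1 [bound] ×1, g1 [bound] ×1, f1 [bound] ×1
use order (left to right): f, r, q, h, p1, g1, f1
typing: the term checks, with type ((((C -> C) -> C) -> C) -> C) -> C
across the five disciplines: ordered ✗; linear ✗; affine ✓; relevant ✗; unrestricted ✓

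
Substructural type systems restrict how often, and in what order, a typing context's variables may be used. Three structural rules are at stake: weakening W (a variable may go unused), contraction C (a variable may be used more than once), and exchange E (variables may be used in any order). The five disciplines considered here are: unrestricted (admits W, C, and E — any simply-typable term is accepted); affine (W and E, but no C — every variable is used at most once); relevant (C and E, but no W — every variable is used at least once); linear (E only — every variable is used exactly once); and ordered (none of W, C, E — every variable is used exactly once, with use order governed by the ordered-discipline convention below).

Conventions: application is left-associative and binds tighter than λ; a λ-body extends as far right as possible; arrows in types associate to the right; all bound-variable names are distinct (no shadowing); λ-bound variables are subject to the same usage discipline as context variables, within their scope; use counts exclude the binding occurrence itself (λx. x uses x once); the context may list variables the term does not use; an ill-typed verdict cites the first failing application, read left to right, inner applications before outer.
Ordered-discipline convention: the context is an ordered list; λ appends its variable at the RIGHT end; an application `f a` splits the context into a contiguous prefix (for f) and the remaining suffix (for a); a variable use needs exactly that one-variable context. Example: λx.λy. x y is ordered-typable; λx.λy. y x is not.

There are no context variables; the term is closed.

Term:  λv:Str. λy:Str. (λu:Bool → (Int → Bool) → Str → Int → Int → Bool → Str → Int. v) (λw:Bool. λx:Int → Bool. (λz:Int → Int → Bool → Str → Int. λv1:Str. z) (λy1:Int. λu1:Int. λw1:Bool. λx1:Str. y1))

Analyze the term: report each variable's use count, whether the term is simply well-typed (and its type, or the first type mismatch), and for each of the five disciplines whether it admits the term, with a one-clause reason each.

usage: v (bound) ×1, y (bound) ×0, u (bound) ×0, w (bound) ×0, x (bound) ×0, z (bound) ×1, v1 (bound) ×0, y1 (bound) ×1, u1 (bound) ×0, w1 (bound) ×0, x1 (bound) ×0
uses in reading order: v, z, y1
typing: the term checks, with type Str → Str → Str
ordered: ✗, y, u, w, x, v1, u1, w1, x1 never used (weakening)
linear: ✗, y, u, w, x, v1, u1, w1, x1 never used (weakening)
affine: ✓, none of v, y, u, w, x, z, v1, y1, u1, w1, x1 used more than once
relevant: ✗, y, u, w, x, v1, u1, w1, x1 never used (weakening)
unrestricted: ✓, well-typed at Str → Str → Str; no restrictions here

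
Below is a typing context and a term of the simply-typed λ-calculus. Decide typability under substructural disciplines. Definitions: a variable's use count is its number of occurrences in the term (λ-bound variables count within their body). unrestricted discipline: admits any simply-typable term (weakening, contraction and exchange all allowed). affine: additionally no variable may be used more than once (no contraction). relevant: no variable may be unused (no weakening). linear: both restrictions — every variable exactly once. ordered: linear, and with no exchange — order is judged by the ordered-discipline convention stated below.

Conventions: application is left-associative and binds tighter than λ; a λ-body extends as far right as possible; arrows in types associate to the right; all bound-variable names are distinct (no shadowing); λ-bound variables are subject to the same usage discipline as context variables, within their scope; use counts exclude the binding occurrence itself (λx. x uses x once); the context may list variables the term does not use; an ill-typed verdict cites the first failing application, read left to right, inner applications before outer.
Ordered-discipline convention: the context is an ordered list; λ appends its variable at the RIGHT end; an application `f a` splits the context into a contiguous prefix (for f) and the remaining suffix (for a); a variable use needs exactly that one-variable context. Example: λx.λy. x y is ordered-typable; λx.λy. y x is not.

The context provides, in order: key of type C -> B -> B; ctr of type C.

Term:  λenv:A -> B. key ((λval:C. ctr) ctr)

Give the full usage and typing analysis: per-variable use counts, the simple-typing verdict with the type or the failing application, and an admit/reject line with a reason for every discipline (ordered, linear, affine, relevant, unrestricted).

variable uses: key: 1×, ctr: 2×, env [bound]: 0×, val [bound]: 0×
order of uses: key, ctr, ctr
typing: well-typed — term : (A -> B) -> B -> B
ordered: ✗, uses contraction: ctr ×2; env, val left unused
linear: ✗, uses contraction: ctr ×2; env, val left unused
affine: ✗, uses contraction: ctr ×2
relevant: ✗, env, val left unused
unrestricted: ✓, simply typable at (A -> B) -> B -> B; W, C, E all held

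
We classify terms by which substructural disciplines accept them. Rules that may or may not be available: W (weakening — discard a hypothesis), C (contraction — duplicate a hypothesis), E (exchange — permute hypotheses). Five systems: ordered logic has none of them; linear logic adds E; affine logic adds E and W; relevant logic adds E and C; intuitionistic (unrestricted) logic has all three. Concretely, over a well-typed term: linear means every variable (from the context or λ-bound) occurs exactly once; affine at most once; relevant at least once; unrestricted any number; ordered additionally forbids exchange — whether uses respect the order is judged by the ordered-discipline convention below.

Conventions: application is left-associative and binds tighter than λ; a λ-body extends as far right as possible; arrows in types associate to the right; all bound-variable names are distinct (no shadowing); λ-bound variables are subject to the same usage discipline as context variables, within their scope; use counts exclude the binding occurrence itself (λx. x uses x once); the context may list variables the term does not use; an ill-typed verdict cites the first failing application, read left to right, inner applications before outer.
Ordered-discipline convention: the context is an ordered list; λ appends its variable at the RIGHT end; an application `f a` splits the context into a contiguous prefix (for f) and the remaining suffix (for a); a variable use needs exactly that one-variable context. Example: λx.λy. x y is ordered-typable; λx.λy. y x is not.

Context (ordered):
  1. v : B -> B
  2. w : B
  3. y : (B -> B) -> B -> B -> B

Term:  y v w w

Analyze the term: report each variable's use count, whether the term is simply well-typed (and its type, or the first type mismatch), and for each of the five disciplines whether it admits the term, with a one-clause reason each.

variable uses: v: 1×, w: 2×, y: 1×
left-to-right use order: y, v, w, w
typing: ✓ — B
ordered ✗ (repeated use of w ×2)
linear ✗ (repeated use of w ×2)
affine ✗ (repeated use of w ×2)
relevant ✓ (v, w, y: all used, weakening unneeded)
unrestricted ✓ (type-checks (B) and nothing is barred)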